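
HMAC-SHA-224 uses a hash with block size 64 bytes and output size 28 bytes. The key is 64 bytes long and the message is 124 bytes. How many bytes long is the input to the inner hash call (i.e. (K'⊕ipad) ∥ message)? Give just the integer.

Key is 64 ≤ 64 bytes, zero-padded: |K'| = 64.
Inner input = (K'⊕ipad) ∥ m → 64 + 124 = 188 bytes.

188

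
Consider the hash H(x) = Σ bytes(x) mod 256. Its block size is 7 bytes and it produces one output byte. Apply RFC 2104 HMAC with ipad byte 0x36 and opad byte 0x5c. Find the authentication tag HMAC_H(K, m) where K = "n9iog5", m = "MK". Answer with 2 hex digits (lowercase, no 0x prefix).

40

Key "n9iog5" = 6e 39 69 6f 67 35 is 6 bytes ≤ B = 7; zero-pad to 7 bytes: K' = 6e 39 69 6f 67 35 00.
K' ⊕ ipad = 58 0f 5f 59 51 03 36.  K' ⊕ opad = 32 65 35 33 3b 69 5c.
Inner input = (K'⊕ipad) ∥ m = 58 0f 5f 59 51 03 36 ∥ 4d 4b.
Inner hash: sum = 88+15+95+89+81+3+54+77+75 = 577; mod 256 = 65 → 41.
Outer input = (K'⊕opad) ∥ inner = 32 65 35 33 3b 69 5c ∥ 41.
Outer hash (tag): sum = 50+101+53+51+59+105+92+65 = 576; mod 256 = 64 → 40.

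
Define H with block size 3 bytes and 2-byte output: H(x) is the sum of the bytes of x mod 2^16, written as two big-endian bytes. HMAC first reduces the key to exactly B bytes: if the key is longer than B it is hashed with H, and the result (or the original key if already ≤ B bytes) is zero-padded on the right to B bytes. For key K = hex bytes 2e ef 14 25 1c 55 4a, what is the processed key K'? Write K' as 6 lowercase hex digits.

021100

|K| = 7 > B = 3, so first hash the key.
H(K): sum = 46+239+20+37+28+85+74 = 529 → 02 11.
Zero-pad H(K) = 02 11 to 3 bytes: K' = 02 11 00.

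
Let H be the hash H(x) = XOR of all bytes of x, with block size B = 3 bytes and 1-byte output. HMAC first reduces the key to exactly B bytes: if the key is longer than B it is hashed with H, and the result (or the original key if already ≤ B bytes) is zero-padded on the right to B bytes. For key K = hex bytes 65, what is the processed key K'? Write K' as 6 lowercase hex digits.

650000

Key hex bytes 65 is 1 byte ≤ B = 3; zero-pad to 3 bytes: K' = 65 00 00.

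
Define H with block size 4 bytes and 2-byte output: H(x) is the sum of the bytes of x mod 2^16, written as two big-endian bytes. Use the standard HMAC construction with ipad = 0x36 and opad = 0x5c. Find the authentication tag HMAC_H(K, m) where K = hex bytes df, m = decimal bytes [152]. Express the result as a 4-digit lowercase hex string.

Key hex bytes df is 1 byte ≤ B = 4; zero-pad to 4 bytes: K' = df 00 00 00.
K' ⊕ ipad = e9 36 36 36.  K' ⊕ opad = 83 5c 5c 5c.
Inner input = (K'⊕ipad) ∥ m = e9 36 36 36 ∥ 98.
Inner hash: sum = 233+54+54+54+152 = 547 → 02 23.
Outer input = (K'⊕opad) ∥ inner = 83 5c 5c 5c ∥ 02 23.
Outer hash (tag): sum = 131+92+92+92+2+35 = 444 → 01 bc.

01bc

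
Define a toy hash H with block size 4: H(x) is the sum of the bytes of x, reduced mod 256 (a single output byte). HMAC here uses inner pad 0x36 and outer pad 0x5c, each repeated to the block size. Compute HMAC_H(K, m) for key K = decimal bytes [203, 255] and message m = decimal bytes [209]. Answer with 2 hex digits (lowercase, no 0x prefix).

Key decimal bytes [203, 255] = cb ff is 2 bytes ≤ B = 4; zero-pad to 4 bytes: K' = cb ff 00 00.
K' ⊕ ipad = fd c9 36 36.  K' ⊕ opad = 97 a3 5c 5c.
Inner input = (K'⊕ipad) ∥ m = fd c9 36 36 ∥ d1.
Inner hash: sum = 253+201+54+54+209 = 771; mod 256 = 3 → 03.
Outer input = (K'⊕opad) ∥ inner = 97 a3 5c 5c ∥ 03.
Outer hash (tag): sum = 151+163+92+92+3 = 501; mod 256 = 245 → f5.

f5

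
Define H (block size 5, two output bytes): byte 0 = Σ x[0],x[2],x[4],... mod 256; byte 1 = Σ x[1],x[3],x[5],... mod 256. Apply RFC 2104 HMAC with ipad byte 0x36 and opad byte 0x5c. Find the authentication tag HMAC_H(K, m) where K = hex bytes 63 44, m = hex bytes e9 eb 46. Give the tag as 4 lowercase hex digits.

Key hex bytes 63 44 is 2 bytes ≤ B = 5; zero-pad to 5 bytes: K' = 63 44 00 00 00.
K' ⊕ ipad = 55 72 36 36 36.  K' ⊕ opad = 3f 18 5c 5c 5c.
Inner input = (K'⊕ipad) ∥ m = 55 72 36 36 36 ∥ e9 eb 46.
Inner hash: even-index sum = 428 mod 256 = 172; odd-index sum = 471 mod 256 = 215 → ac d7.
Outer input = (K'⊕opad) ∥ inner = 3f 18 5c 5c 5c ∥ ac d7.
Outer hash (tag): even-index sum = 462 mod 256 = 206; odd-index sum = 288 mod 256 = 32 → ce 20.

ce20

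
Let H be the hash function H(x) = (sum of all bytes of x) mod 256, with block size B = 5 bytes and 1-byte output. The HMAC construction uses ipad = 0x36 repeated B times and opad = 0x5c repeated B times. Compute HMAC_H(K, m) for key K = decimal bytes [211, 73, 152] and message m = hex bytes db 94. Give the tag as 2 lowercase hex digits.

0d

Key decimal bytes [211, 73, 152] = d3 49 98 is 3 bytes ≤ B = 5; zero-pad to 5 bytes: K' = d3 49 98 00 00.
K' ⊕ ipad = e5 7f ae 36 36.  K' ⊕ opad = 8f 15 c4 5c 5c.
Inner input = (K'⊕ipad) ∥ m = e5 7f ae 36 36 ∥ db 94.
Inner hash: sum = 229+127+174+54+54+219+148 = 1005; mod 256 = 237 → ed.
Outer input = (K'⊕opad) ∥ inner = 8f 15 c4 5c 5c ∥ ed.
Outer hash (tag): sum = 143+21+196+92+92+237 = 781; mod 256 = 13 → 0d.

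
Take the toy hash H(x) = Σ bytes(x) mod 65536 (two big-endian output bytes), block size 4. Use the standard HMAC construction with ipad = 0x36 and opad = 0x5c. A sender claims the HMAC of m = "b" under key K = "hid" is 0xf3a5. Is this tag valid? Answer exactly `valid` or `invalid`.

invalid

Key "hid" = 68 69 64 is 3 bytes ≤ B = 4; zero-pad to 4 bytes: K' = 68 69 64 00.
K' ⊕ ipad = 5e 5f 52 36; K' ⊕ opad = 34 35 38 5c.
Inner hash: sum = 94+95+82+54+98 = 423 → 01 a7.
Outer hash (recomputed tag): sum = 52+53+56+92+1+167 = 421 → 01 a5.
Recomputed tag = 01a5; claimed = f3a5 → mismatch.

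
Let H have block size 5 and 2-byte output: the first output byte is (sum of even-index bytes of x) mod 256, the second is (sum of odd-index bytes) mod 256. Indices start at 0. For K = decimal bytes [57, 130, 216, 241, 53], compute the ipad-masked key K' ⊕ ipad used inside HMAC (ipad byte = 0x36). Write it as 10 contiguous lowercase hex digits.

Key decimal bytes [57, 130, 216, 241, 53] = 39 82 d8 f1 35 is exactly B = 5 bytes: K' = 39 82 d8 f1 35.
XOR each byte with 0x36: 39⊕36=0f, 82⊕36=b4, d8⊕36=ee, f1⊕36=c7, 35⊕36=03.

0fb4eec703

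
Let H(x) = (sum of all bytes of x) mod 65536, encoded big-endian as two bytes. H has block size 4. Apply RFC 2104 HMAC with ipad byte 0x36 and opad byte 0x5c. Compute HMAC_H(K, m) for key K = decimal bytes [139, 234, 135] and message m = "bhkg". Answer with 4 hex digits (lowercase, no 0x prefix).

02e4

Key decimal bytes [139, 234, 135] = 8b ea 87 is 3 bytes ≤ B = 4; zero-pad to 4 bytes: K' = 8b ea 87 00.
K' ⊕ ipad = bd dc b1 36.  K' ⊕ opad = d7 b6 db 5c.
Inner input = (K'⊕ipad) ∥ m = bd dc b1 36 ∥ 62 68 6b 67.
Inner hash: sum = 189+220+177+54+98+104+107+103 = 1052 → 04 1c.
Outer input = (K'⊕opad) ∥ inner = d7 b6 db 5c ∥ 04 1c.
Outer hash (tag): sum = 215+182+219+92+4+28 = 740 → 02 e4.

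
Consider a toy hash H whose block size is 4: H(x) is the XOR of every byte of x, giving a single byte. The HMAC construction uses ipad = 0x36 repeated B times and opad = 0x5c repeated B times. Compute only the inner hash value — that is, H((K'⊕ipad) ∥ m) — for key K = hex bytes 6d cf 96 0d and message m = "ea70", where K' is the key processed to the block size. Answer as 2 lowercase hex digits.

Key hex bytes 6d cf 96 0d is exactly B = 4 bytes: K' = 6d cf 96 0d.
K' ⊕ ipad = 5b f9 a0 3b.
Inner input = 5b f9 a0 3b ∥ 65 61 37 30.
Inner hash: XOR 5b⊕f9⊕a0⊕3b⊕65⊕61⊕37⊕30 = 3a.

3a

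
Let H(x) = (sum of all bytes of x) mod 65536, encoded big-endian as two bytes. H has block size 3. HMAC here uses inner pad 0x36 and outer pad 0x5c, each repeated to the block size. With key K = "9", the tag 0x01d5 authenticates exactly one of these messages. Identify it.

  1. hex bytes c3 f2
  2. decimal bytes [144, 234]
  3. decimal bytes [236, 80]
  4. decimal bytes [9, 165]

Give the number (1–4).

3

Key "9" = 39 is 1 byte ≤ B = 3; zero-pad to 3 bytes: K' = 39 00 00.
K' ⊕ ipad = 0f 36 36; K' ⊕ opad = 65 5c 5c.
m1: inner = H(0f 36 36 c3 f2) = 02 30; tag = H(65 5c 5c 02 30) = 014f
m2: inner = H(0f 36 36 90 ea) = 01 f5; tag = H(65 5c 5c 01 f5) = 0213
m3: inner = H(0f 36 36 ec 50) = 01 b7; tag = H(65 5c 5c 01 b7) = 01d5 ← matches
m4: inner = H(0f 36 36 09 a5) = 01 29; tag = H(65 5c 5c 01 29) = 0147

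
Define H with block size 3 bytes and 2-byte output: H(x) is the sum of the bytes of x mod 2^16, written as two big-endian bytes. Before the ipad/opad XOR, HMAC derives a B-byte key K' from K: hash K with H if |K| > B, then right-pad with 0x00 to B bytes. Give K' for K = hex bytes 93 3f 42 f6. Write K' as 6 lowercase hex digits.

020a00

|K| = 4 > B = 3, so first hash the key.
H(K): sum = 147+63+66+246 = 522 → 02 0a.
Zero-pad H(K) = 02 0a to 3 bytes: K' = 02 0a 00.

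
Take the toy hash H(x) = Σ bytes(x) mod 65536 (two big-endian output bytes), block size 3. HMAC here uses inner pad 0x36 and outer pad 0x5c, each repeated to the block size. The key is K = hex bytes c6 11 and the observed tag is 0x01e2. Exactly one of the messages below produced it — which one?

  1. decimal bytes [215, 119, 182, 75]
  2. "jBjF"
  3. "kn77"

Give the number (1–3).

Key hex bytes c6 11 is 2 bytes ≤ B = 3; zero-pad to 3 bytes: K' = c6 11 00.
K' ⊕ ipad = f0 27 36; K' ⊕ opad = 9a 4d 5c.
m1: inner = H(f0 27 36 d7 77 b6 4b) = 03 9c; tag = H(9a 4d 5c 03 9c) = 01e2 ← matches
m2: inner = H(f0 27 36 6a 42 6a 46) = 02 a9; tag = H(9a 4d 5c 02 a9) = 01ee
m3: inner = H(f0 27 36 6b 6e 37 37) = 02 94; tag = H(9a 4d 5c 02 94) = 01d9

1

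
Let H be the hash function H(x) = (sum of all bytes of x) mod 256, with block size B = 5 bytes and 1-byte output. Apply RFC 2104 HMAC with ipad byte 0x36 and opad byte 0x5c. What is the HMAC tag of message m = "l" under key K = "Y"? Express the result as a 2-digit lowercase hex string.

28

Key "Y" = 59 is 1 byte ≤ B = 5; zero-pad to 5 bytes: K' = 59 00 00 00 00.
K' ⊕ ipad = 6f 36 36 36 36.  K' ⊕ opad = 05 5c 5c 5c 5c.
Inner input = (K'⊕ipad) ∥ m = 6f 36 36 36 36 ∥ 6c.
Inner hash: sum = 111+54+54+54+54+108 = 435; mod 256 = 179 → b3.
Outer input = (K'⊕opad) ∥ inner = 05 5c 5c 5c 5c ∥ b3.
Outer hash (tag): sum = 5+92+92+92+92+179 = 552; mod 256 = 40 → 28.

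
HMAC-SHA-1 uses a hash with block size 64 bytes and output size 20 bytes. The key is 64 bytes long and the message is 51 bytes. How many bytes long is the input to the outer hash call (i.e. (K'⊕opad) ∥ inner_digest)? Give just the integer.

84

Key is 64 ≤ 64 bytes, zero-padded: |K'| = 64.
Outer input = (K'⊕opad) ∥ H(inner) → 64 + 20 = 84 bytes.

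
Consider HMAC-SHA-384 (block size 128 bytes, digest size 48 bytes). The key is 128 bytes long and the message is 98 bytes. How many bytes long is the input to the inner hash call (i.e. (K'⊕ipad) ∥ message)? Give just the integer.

226

Key is 128 ≤ 128 bytes, zero-padded: |K'| = 128.
Inner input = (K'⊕ipad) ∥ m → 128 + 98 = 226 bytes.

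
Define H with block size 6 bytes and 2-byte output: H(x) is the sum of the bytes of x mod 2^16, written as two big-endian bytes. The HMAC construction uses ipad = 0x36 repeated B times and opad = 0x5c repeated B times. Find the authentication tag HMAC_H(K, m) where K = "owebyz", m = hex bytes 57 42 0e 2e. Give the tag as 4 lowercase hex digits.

01d3

Key "owebyz" = 6f 77 65 62 79 7a is exactly B = 6 bytes: K' = 6f 77 65 62 79 7a.
K' ⊕ ipad = 59 41 53 54 4f 4c.  K' ⊕ opad = 33 2b 39 3e 25 26.
Inner input = (K'⊕ipad) ∥ m = 59 41 53 54 4f 4c ∥ 57 42 0e 2e.
Inner hash: sum = 89+65+83+84+79+76+87+66+14+46 = 689 → 02 b1.
Outer input = (K'⊕opad) ∥ inner = 33 2b 39 3e 25 26 ∥ 02 b1.
Outer hash (tag): sum = 51+43+57+62+37+38+2+177 = 467 → 01 d3.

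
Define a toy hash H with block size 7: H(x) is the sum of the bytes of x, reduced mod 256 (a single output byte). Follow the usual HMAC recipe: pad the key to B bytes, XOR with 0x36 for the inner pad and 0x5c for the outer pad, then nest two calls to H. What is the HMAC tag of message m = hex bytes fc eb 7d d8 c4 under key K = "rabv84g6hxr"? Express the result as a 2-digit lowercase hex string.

Key "rabv84g6hxr" = 72 61 62 76 38 34 67 36 68 78 72 is 11 bytes > B = 7, so hash it first: H(key) = 06, then zero-pad to 7 bytes: K' = 06 00 00 00 00 00 00.
K' ⊕ ipad = 30 36 36 36 36 36 36.  K' ⊕ opad = 5a 5c 5c 5c 5c 5c 5c.
Inner input = (K'⊕ipad) ∥ m = 30 36 36 36 36 36 36 ∥ fc eb 7d d8 c4.
Inner hash: sum = 48+54+54+54+54+54+54+252+235+125+216+196 = 1396; mod 256 = 116 → 74.
Outer input = (K'⊕opad) ∥ inner = 5a 5c 5c 5c 5c 5c 5c ∥ 74.
Outer hash (tag): sum = 90+92+92+92+92+92+92+116 = 758; mod 256 = 246 → f6.

f6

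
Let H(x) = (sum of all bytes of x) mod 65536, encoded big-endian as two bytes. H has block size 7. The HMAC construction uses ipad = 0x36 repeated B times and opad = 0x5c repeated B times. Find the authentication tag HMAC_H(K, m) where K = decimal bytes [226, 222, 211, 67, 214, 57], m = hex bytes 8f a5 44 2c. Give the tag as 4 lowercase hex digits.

Key decimal bytes [226, 222, 211, 67, 214, 57] = e2 de d3 43 d6 39 is 6 bytes ≤ B = 7; zero-pad to 7 bytes: K' = e2 de d3 43 d6 39 00.
K' ⊕ ipad = d4 e8 e5 75 e0 0f 36.  K' ⊕ opad = be 82 8f 1f 8a 65 5c.
Inner input = (K'⊕ipad) ∥ m = d4 e8 e5 75 e0 0f 36 ∥ 8f a5 44 2c.
Inner hash: sum = 212+232+229+117+224+15+54+143+165+68+44 = 1503 → 05 df.
Outer input = (K'⊕opad) ∥ inner = be 82 8f 1f 8a 65 5c ∥ 05 df.
Outer hash (tag): sum = 190+130+143+31+138+101+92+5+223 = 1053 → 04 1d.

041d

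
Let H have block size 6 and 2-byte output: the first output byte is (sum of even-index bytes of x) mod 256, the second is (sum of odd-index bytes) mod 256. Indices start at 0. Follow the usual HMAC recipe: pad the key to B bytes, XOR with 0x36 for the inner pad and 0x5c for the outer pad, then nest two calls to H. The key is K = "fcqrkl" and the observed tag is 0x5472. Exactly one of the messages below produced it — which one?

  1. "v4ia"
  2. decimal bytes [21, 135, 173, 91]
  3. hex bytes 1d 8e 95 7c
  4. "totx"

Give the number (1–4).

2

Key "fcqrkl" = 66 63 71 72 6b 6c is exactly B = 6 bytes: K' = 66 63 71 72 6b 6c.
K' ⊕ ipad = 50 55 47 44 5d 5a; K' ⊕ opad = 3a 3f 2d 2e 37 30.
m1: inner = H(50 55 47 44 5d 5a 76 34 69 61) = d3 88; tag = H(3a 3f 2d 2e 37 30 d3 88) = 7125
m2: inner = H(50 55 47 44 5d 5a 15 87 ad 5b) = b6 d5; tag = H(3a 3f 2d 2e 37 30 b6 d5) = 5472 ← matches
m3: inner = H(50 55 47 44 5d 5a 1d 8e 95 7c) = a6 fd; tag = H(3a 3f 2d 2e 37 30 a6 fd) = 449a
m4: inner = H(50 55 47 44 5d 5a 74 6f 74 78) = dc da; tag = H(3a 3f 2d 2e 37 30 dc da) = 7a77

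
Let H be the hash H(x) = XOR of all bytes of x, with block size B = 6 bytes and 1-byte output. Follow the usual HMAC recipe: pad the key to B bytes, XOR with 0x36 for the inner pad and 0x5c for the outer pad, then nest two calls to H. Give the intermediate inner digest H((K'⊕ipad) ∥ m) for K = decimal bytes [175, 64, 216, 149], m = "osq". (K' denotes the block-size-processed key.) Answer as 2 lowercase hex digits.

Key decimal bytes [175, 64, 216, 149] = af 40 d8 95 is 4 bytes ≤ B = 6; zero-pad to 6 bytes: K' = af 40 d8 95 00 00.
K' ⊕ ipad = 99 76 ee a3 36 36.
Inner input = 99 76 ee a3 36 36 ∥ 6f 73 71.
Inner hash: XOR 99⊕76⊕ee⊕a3⊕36⊕36⊕6f⊕73⊕71 = cf.

cf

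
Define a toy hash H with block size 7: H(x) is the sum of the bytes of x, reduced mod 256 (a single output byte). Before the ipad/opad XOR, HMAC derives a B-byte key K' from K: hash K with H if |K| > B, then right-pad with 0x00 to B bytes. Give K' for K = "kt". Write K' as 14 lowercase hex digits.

6b740000000000

Key "kt" = 6b 74 is 2 bytes ≤ B = 7; zero-pad to 7 bytes: K' = 6b 74 00 00 00 00 00.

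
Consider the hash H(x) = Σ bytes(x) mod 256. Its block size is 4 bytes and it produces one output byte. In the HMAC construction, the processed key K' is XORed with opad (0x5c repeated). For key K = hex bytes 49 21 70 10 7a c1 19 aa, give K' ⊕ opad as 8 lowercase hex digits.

Key hex bytes 49 21 70 10 7a c1 19 aa is 8 bytes > B = 4, so hash it first: H(key) = e8, then zero-pad to 4 bytes: K' = e8 00 00 00.
XOR each byte with 0x5c: e8⊕5c=b4, 00⊕5c=5c, 00⊕5c=5c, 00⊕5c=5c.

b45c5c5c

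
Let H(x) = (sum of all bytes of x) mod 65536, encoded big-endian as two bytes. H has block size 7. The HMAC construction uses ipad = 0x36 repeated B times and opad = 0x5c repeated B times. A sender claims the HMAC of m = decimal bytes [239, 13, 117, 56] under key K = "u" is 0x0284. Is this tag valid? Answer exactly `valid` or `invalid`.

Key "u" = 75 is 1 byte ≤ B = 7; zero-pad to 7 bytes: K' = 75 00 00 00 00 00 00.
K' ⊕ ipad = 43 36 36 36 36 36 36; K' ⊕ opad = 29 5c 5c 5c 5c 5c 5c.
Inner hash: sum = 67+54+54+54+54+54+54+239+13+117+56 = 816 → 03 30.
Outer hash (recomputed tag): sum = 41+92+92+92+92+92+92+3+48 = 644 → 02 84.
Recomputed tag = 0284; claimed = 0284 → match.

valid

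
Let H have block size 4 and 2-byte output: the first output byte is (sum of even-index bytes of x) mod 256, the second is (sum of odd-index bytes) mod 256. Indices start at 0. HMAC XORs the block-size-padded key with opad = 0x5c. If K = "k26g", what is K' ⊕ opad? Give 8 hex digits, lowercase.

376e6a3b

Key "k26g" = 6b 32 36 67 is exactly B = 4 bytes: K' = 6b 32 36 67.
XOR each byte with 0x5c: 6b⊕5c=37, 32⊕5c=6e, 36⊕5c=6a, 67⊕5c=3b.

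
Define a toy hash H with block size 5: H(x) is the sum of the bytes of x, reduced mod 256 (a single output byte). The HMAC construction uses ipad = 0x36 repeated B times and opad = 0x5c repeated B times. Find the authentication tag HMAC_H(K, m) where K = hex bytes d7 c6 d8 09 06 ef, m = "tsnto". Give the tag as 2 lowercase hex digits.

Key hex bytes d7 c6 d8 09 06 ef is 6 bytes > B = 5, so hash it first: H(key) = 73, then zero-pad to 5 bytes: K' = 73 00 00 00 00.
K' ⊕ ipad = 45 36 36 36 36.  K' ⊕ opad = 2f 5c 5c 5c 5c.
Inner input = (K'⊕ipad) ∥ m = 45 36 36 36 36 ∥ 74 73 6e 74 6f.
Inner hash: sum = 69+54+54+54+54+116+115+110+116+111 = 853; mod 256 = 85 → 55.
Outer input = (K'⊕opad) ∥ inner = 2f 5c 5c 5c 5c ∥ 55.
Outer hash (tag): sum = 47+92+92+92+92+85 = 500; mod 256 = 244 → f4.

f4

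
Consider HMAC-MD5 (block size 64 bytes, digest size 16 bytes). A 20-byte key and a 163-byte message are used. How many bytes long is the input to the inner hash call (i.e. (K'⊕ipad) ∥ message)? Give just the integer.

227

Key is 20 ≤ 64 bytes, zero-padded: |K'| = 64.
Inner input = (K'⊕ipad) ∥ m → 64 + 163 = 227 bytes.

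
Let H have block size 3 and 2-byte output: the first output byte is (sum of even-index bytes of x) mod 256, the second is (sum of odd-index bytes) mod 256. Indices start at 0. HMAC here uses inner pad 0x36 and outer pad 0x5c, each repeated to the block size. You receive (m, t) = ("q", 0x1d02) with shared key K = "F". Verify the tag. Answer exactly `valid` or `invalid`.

valid

Key "F" = 46 is 1 byte ≤ B = 3; zero-pad to 3 bytes: K' = 46 00 00.
K' ⊕ ipad = 70 36 36; K' ⊕ opad = 1a 5c 5c.
Inner hash: even-index sum = 166 mod 256 = 166; odd-index sum = 167 mod 256 = 167 → a6 a7.
Outer hash (recomputed tag): even-index sum = 285 mod 256 = 29; odd-index sum = 258 mod 256 = 2 → 1d 02.
Recomputed tag = 1d02; claimed = 1d02 → match.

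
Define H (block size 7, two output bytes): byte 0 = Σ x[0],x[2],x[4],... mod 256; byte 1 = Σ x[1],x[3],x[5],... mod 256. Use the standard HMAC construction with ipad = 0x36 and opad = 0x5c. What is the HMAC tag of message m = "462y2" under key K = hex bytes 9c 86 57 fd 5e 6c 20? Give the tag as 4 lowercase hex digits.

b6e3

Key hex bytes 9c 86 57 fd 5e 6c 20 is exactly B = 7 bytes: K' = 9c 86 57 fd 5e 6c 20.
K' ⊕ ipad = aa b0 61 cb 68 5a 16.  K' ⊕ opad = c0 da 0b a1 02 30 7c.
Inner input = (K'⊕ipad) ∥ m = aa b0 61 cb 68 5a 16 ∥ 34 36 32 79 32.
Inner hash: even-index sum = 568 mod 256 = 56; odd-index sum = 621 mod 256 = 109 → 38 6d.
Outer input = (K'⊕opad) ∥ inner = c0 da 0b a1 02 30 7c ∥ 38 6d.
Outer hash (tag): even-index sum = 438 mod 256 = 182; odd-index sum = 483 mod 256 = 227 → b6 e3.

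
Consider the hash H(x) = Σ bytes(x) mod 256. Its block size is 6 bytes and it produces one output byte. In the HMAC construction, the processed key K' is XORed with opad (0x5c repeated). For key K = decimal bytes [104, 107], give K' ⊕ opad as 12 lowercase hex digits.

34375c5c5c5c

Key decimal bytes [104, 107] = 68 6b is 2 bytes ≤ B = 6; zero-pad to 6 bytes: K' = 68 6b 00 00 00 00.
XOR each byte with 0x5c: 68⊕5c=34, 6b⊕5c=37, 00⊕5c=5c, 00⊕5c=5c, 00⊕5c=5c, 00⊕5c=5c.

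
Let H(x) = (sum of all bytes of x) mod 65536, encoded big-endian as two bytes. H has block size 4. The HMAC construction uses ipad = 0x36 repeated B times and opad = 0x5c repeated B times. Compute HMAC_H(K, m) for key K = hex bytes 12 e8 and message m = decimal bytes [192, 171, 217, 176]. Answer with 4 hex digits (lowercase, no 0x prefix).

0220

Key hex bytes 12 e8 is 2 bytes ≤ B = 4; zero-pad to 4 bytes: K' = 12 e8 00 00.
K' ⊕ ipad = 24 de 36 36.  K' ⊕ opad = 4e b4 5c 5c.
Inner input = (K'⊕ipad) ∥ m = 24 de 36 36 ∥ c0 ab d9 b0.
Inner hash: sum = 36+222+54+54+192+171+217+176 = 1122 → 04 62.
Outer input = (K'⊕opad) ∥ inner = 4e b4 5c 5c ∥ 04 62.
Outer hash (tag): sum = 78+180+92+92+4+98 = 544 → 02 20.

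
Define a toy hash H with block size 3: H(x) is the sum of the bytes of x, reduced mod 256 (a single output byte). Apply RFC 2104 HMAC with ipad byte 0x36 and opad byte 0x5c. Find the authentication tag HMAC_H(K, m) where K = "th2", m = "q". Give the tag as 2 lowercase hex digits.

df

Key "th2" = 74 68 32 is exactly B = 3 bytes: K' = 74 68 32.
K' ⊕ ipad = 42 5e 04.  K' ⊕ opad = 28 34 6e.
Inner input = (K'⊕ipad) ∥ m = 42 5e 04 ∥ 71.
Inner hash: sum = 66+94+4+113 = 277; mod 256 = 21 → 15.
Outer input = (K'⊕opad) ∥ inner = 28 34 6e ∥ 15.
Outer hash (tag): sum = 40+52+110+21 = 223 → df.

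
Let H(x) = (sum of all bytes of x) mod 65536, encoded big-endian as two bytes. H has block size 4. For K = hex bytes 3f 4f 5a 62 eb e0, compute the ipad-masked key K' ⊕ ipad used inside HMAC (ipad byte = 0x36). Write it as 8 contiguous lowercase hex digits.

Key hex bytes 3f 4f 5a 62 eb e0 is 6 bytes > B = 4, so hash it first: H(key) = 03 15, then zero-pad to 4 bytes: K' = 03 15 00 00.
XOR each byte with 0x36: 03⊕36=35, 15⊕36=23, 00⊕36=36, 00⊕36=36.

35233636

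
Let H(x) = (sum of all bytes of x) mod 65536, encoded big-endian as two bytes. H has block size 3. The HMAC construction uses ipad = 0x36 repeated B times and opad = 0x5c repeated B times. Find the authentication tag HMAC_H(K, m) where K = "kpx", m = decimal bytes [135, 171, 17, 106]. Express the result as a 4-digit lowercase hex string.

Key "kpx" = 6b 70 78 is exactly B = 3 bytes: K' = 6b 70 78.
K' ⊕ ipad = 5d 46 4e.  K' ⊕ opad = 37 2c 24.
Inner input = (K'⊕ipad) ∥ m = 5d 46 4e ∥ 87 ab 11 6a.
Inner hash: sum = 93+70+78+135+171+17+106 = 670 → 02 9e.
Outer input = (K'⊕opad) ∥ inner = 37 2c 24 ∥ 02 9e.
Outer hash (tag): sum = 55+44+36+2+158 = 295 → 01 27.

0127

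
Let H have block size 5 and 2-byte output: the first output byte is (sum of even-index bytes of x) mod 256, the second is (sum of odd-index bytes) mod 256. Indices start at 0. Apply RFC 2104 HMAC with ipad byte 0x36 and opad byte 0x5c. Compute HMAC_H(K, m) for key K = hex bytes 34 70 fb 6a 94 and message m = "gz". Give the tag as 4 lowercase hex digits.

e04d

Key hex bytes 34 70 fb 6a 94 is exactly B = 5 bytes: K' = 34 70 fb 6a 94.
K' ⊕ ipad = 02 46 cd 5c a2.  K' ⊕ opad = 68 2c a7 36 c8.
Inner input = (K'⊕ipad) ∥ m = 02 46 cd 5c a2 ∥ 67 7a.
Inner hash: even-index sum = 491 mod 256 = 235; odd-index sum = 265 mod 256 = 9 → eb 09.
Outer input = (K'⊕opad) ∥ inner = 68 2c a7 36 c8 ∥ eb 09.
Outer hash (tag): even-index sum = 480 mod 256 = 224; odd-index sum = 333 mod 256 = 77 → e0 4d.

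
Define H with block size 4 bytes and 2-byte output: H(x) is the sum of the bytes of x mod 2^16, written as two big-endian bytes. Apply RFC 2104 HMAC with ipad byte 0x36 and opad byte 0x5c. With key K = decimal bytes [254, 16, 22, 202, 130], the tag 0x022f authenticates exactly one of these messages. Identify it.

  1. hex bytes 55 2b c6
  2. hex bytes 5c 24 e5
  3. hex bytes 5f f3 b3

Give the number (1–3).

3

Key decimal bytes [254, 16, 22, 202, 130] = fe 10 16 ca 82 is 5 bytes > B = 4, so hash it first: H(key) = 02 70, then zero-pad to 4 bytes: K' = 02 70 00 00.
K' ⊕ ipad = 34 46 36 36; K' ⊕ opad = 5e 2c 5c 5c.
m1: inner = H(34 46 36 36 55 2b c6) = 02 2c; tag = H(5e 2c 5c 5c 02 2c) = 0170
m2: inner = H(34 46 36 36 5c 24 e5) = 02 4b; tag = H(5e 2c 5c 5c 02 4b) = 018f
m3: inner = H(34 46 36 36 5f f3 b3) = 02 eb; tag = H(5e 2c 5c 5c 02 eb) = 022f ← matches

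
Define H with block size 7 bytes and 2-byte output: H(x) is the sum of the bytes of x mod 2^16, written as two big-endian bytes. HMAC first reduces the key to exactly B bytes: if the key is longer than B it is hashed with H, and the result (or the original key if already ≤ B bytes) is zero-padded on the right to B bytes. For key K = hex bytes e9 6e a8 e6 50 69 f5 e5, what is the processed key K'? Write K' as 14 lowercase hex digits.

05780000000000

|K| = 8 > B = 7, so first hash the key.
H(K): sum = 233+110+168+230+80+105+245+229 = 1400 → 05 78.
Zero-pad H(K) = 05 78 to 7 bytes: K' = 05 78 00 00 00 00 00.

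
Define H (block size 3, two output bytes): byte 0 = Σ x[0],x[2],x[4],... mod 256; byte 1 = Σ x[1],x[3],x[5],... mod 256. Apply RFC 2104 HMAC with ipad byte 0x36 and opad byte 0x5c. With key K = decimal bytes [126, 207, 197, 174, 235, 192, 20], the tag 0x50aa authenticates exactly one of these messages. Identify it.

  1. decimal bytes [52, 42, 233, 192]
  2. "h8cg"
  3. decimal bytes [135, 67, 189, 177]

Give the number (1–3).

Key decimal bytes [126, 207, 197, 174, 235, 192, 20] = 7e cf c5 ae eb c0 14 is 7 bytes > B = 3, so hash it first: H(key) = 42 3d, then zero-pad to 3 bytes: K' = 42 3d 00.
K' ⊕ ipad = 74 0b 36; K' ⊕ opad = 1e 61 5c.
m1: inner = H(74 0b 36 34 2a e9 c0) = 94 28; tag = H(1e 61 5c 94 28) = a2f5
m2: inner = H(74 0b 36 68 38 63 67) = 49 d6; tag = H(1e 61 5c 49 d6) = 50aa ← matches
m3: inner = H(74 0b 36 87 43 bd b1) = 9e 4f; tag = H(1e 61 5c 9e 4f) = c9ff

2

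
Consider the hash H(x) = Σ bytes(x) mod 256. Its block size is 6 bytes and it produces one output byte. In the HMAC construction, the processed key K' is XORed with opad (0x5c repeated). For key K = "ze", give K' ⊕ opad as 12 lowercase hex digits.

Key "ze" = 7a 65 is 2 bytes ≤ B = 6; zero-pad to 6 bytes: K' = 7a 65 00 00 00 00.
XOR each byte with 0x5c: 7a⊕5c=26, 65⊕5c=39, 00⊕5c=5c, 00⊕5c=5c, 00⊕5c=5c, 00⊕5c=5c.

26395c5c5c5c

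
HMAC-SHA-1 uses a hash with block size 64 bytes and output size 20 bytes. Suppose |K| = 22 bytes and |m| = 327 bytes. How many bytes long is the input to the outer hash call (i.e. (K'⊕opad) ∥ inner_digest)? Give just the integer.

Key is 22 ≤ 64 bytes, zero-padded: |K'| = 64.
Outer input = (K'⊕opad) ∥ H(inner) → 64 + 20 = 84 bytes.

84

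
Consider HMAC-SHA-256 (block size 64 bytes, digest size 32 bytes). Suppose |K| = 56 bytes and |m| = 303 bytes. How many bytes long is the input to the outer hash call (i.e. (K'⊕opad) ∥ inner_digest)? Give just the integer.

Key is 56 ≤ 64 bytes, zero-padded: |K'| = 64.
Outer input = (K'⊕opad) ∥ H(inner) → 64 + 32 = 96 bytes.

96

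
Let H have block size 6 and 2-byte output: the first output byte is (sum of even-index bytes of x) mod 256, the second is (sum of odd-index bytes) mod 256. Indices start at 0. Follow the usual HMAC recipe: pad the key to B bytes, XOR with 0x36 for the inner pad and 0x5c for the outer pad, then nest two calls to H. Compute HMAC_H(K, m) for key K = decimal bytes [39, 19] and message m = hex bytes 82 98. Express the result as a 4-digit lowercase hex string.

Key decimal bytes [39, 19] = 27 13 is 2 bytes ≤ B = 6; zero-pad to 6 bytes: K' = 27 13 00 00 00 00.
K' ⊕ ipad = 11 25 36 36 36 36.  K' ⊕ opad = 7b 4f 5c 5c 5c 5c.
Inner input = (K'⊕ipad) ∥ m = 11 25 36 36 36 36 ∥ 82 98.
Inner hash: even-index sum = 255 mod 256 = 255; odd-index sum = 297 mod 256 = 41 → ff 29.
Outer input = (K'⊕opad) ∥ inner = 7b 4f 5c 5c 5c 5c ∥ ff 29.
Outer hash (tag): even-index sum = 562 mod 256 = 50; odd-index sum = 304 mod 256 = 48 → 32 30.

3230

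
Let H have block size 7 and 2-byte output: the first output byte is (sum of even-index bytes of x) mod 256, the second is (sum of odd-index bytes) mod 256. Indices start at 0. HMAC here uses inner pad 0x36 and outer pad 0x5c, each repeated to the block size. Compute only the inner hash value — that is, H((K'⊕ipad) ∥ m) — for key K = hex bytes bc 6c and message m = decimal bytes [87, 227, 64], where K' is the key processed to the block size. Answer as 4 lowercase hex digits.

0f5d

Key hex bytes bc 6c is 2 bytes ≤ B = 7; zero-pad to 7 bytes: K' = bc 6c 00 00 00 00 00.
K' ⊕ ipad = 8a 5a 36 36 36 36 36.
Inner input = 8a 5a 36 36 36 36 36 ∥ 57 e3 40.
Inner hash: even-index sum = 527 mod 256 = 15; odd-index sum = 349 mod 256 = 93 → 0f 5d.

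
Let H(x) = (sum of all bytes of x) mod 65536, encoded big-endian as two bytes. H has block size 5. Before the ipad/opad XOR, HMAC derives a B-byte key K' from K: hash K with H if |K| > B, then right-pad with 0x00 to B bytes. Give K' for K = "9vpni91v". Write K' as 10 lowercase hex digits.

02d6000000

|K| = 8 > B = 5, so first hash the key.
H(K): sum = 57+118+112+110+105+57+49+118 = 726 → 02 d6.
Zero-pad H(K) = 02 d6 to 5 bytes: K' = 02 d6 00 00 00.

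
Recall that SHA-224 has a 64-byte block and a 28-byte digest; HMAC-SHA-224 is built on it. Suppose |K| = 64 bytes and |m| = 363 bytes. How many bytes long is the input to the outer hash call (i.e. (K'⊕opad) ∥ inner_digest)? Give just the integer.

Key is 64 ≤ 64 bytes, zero-padded: |K'| = 64.
Outer input = (K'⊕opad) ∥ H(inner) → 64 + 28 = 92 bytes.

92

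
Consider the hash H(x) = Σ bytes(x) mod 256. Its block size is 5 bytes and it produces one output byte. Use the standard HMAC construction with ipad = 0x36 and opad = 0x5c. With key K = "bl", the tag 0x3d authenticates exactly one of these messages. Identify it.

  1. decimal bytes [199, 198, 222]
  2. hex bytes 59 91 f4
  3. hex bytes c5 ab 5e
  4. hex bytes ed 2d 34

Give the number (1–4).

1

Key "bl" = 62 6c is 2 bytes ≤ B = 5; zero-pad to 5 bytes: K' = 62 6c 00 00 00.
K' ⊕ ipad = 54 5a 36 36 36; K' ⊕ opad = 3e 30 5c 5c 5c.
m1: inner = H(54 5a 36 36 36 c7 c6 de) = bb; tag = H(3e 30 5c 5c 5c bb) = 3d ← matches
m2: inner = H(54 5a 36 36 36 59 91 f4) = 2e; tag = H(3e 30 5c 5c 5c 2e) = b0
m3: inner = H(54 5a 36 36 36 c5 ab 5e) = 1e; tag = H(3e 30 5c 5c 5c 1e) = a0
m4: inner = H(54 5a 36 36 36 ed 2d 34) = 9e; tag = H(3e 30 5c 5c 5c 9e) = 20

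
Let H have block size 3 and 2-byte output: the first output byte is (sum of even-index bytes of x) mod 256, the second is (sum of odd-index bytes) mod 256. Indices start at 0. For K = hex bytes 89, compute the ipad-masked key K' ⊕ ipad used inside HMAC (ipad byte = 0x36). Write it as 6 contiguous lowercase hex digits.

bf3636

Key hex bytes 89 is 1 byte ≤ B = 3; zero-pad to 3 bytes: K' = 89 00 00.
XOR each byte with 0x36: 89⊕36=bf, 00⊕36=36, 00⊕36=36.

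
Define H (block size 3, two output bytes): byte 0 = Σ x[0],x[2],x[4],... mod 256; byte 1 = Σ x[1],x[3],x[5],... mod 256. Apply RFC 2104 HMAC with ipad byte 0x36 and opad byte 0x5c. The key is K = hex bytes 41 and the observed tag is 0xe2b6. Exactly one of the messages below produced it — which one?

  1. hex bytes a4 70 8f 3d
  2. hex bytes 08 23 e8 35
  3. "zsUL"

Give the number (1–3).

1

Key hex bytes 41 is 1 byte ≤ B = 3; zero-pad to 3 bytes: K' = 41 00 00.
K' ⊕ ipad = 77 36 36; K' ⊕ opad = 1d 5c 5c.
m1: inner = H(77 36 36 a4 70 8f 3d) = 5a 69; tag = H(1d 5c 5c 5a 69) = e2b6 ← matches
m2: inner = H(77 36 36 08 23 e8 35) = 05 26; tag = H(1d 5c 5c 05 26) = 9f61
m3: inner = H(77 36 36 7a 73 55 4c) = 6c 05; tag = H(1d 5c 5c 6c 05) = 7ec8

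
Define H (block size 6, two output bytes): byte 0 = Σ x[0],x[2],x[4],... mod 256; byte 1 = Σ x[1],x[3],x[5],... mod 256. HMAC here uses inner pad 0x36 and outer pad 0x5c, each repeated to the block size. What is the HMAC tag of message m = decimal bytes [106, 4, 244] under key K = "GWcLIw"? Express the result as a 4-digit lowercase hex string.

Key "GWcLIw" = 47 57 63 4c 49 77 is exactly B = 6 bytes: K' = 47 57 63 4c 49 77.
K' ⊕ ipad = 71 61 55 7a 7f 41.  K' ⊕ opad = 1b 0b 3f 10 15 2b.
Inner input = (K'⊕ipad) ∥ m = 71 61 55 7a 7f 41 ∥ 6a 04 f4.
Inner hash: even-index sum = 675 mod 256 = 163; odd-index sum = 288 mod 256 = 32 → a3 20.
Outer input = (K'⊕opad) ∥ inner = 1b 0b 3f 10 15 2b ∥ a3 20.
Outer hash (tag): even-index sum = 274 mod 256 = 18; odd-index sum = 102 mod 256 = 102 → 12 66.

1266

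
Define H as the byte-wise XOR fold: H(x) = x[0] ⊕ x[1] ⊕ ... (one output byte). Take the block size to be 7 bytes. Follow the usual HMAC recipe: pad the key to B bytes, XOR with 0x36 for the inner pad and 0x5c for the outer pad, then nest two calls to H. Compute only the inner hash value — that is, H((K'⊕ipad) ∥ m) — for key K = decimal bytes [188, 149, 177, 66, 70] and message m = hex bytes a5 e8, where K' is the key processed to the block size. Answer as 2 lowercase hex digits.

Key decimal bytes [188, 149, 177, 66, 70] = bc 95 b1 42 46 is 5 bytes ≤ B = 7; zero-pad to 7 bytes: K' = bc 95 b1 42 46 00 00.
K' ⊕ ipad = 8a a3 87 74 70 36 36.
Inner input = 8a a3 87 74 70 36 36 ∥ a5 e8.
Inner hash: XOR 8a⊕a3⊕87⊕74⊕70⊕36⊕36⊕a5⊕e8 = e7.

e7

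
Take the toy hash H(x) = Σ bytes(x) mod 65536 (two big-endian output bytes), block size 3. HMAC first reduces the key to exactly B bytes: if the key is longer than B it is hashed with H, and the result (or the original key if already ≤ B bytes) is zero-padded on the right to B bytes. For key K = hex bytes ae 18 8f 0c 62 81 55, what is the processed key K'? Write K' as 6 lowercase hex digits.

|K| = 7 > B = 3, so first hash the key.
H(K): sum = 174+24+143+12+98+129+85 = 665 → 02 99.
Zero-pad H(K) = 02 99 to 3 bytes: K' = 02 99 00.

029900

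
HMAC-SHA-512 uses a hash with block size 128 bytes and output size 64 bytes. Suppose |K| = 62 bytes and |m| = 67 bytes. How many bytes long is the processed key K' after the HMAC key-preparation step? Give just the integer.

Key is 62 ≤ 128 bytes, zero-padded: |K'| = 128.

128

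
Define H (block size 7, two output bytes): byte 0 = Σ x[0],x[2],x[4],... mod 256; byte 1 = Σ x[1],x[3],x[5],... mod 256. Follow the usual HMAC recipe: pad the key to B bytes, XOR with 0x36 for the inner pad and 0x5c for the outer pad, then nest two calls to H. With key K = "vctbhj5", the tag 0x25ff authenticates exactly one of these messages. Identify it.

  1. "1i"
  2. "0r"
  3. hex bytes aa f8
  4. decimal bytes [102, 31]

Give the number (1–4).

1

Key "vctbhj5" = 76 63 74 62 68 6a 35 is exactly B = 7 bytes: K' = 76 63 74 62 68 6a 35.
K' ⊕ ipad = 40 55 42 54 5e 5c 03; K' ⊕ opad = 2a 3f 28 3e 34 36 69.
m1: inner = H(40 55 42 54 5e 5c 03 31 69) = 4c 36; tag = H(2a 3f 28 3e 34 36 69 4c 36) = 25ff ← matches
m2: inner = H(40 55 42 54 5e 5c 03 30 72) = 55 35; tag = H(2a 3f 28 3e 34 36 69 55 35) = 2408
m3: inner = H(40 55 42 54 5e 5c 03 aa f8) = db af; tag = H(2a 3f 28 3e 34 36 69 db af) = 9e8e
m4: inner = H(40 55 42 54 5e 5c 03 66 1f) = 02 6b; tag = H(2a 3f 28 3e 34 36 69 02 6b) = 5ab5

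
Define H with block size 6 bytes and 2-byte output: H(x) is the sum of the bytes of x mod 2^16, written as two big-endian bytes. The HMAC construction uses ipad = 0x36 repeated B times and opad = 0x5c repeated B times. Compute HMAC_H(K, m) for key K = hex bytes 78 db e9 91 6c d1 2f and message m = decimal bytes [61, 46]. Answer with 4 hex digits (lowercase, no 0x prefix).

Key hex bytes 78 db e9 91 6c d1 2f is 7 bytes > B = 6, so hash it first: H(key) = 04 39, then zero-pad to 6 bytes: K' = 04 39 00 00 00 00.
K' ⊕ ipad = 32 0f 36 36 36 36.  K' ⊕ opad = 58 65 5c 5c 5c 5c.
Inner input = (K'⊕ipad) ∥ m = 32 0f 36 36 36 36 ∥ 3d 2e.
Inner hash: sum = 50+15+54+54+54+54+61+46 = 388 → 01 84.
Outer input = (K'⊕opad) ∥ inner = 58 65 5c 5c 5c 5c ∥ 01 84.
Outer hash (tag): sum = 88+101+92+92+92+92+1+132 = 690 → 02 b2.

02b2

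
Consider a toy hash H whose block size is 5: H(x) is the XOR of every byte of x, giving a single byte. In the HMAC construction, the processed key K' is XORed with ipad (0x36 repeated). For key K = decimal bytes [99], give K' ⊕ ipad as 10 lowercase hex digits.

Key decimal bytes [99] = 63 is 1 byte ≤ B = 5; zero-pad to 5 bytes: K' = 63 00 00 00 00.
XOR each byte with 0x36: 63⊕36=55, 00⊕36=36, 00⊕36=36, 00⊕36=36, 00⊕36=36.

5536363636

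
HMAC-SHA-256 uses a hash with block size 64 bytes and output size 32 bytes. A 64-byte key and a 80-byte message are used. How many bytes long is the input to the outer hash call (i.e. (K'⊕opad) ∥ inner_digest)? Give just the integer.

96

Key is 64 ≤ 64 bytes, zero-padded: |K'| = 64.
Outer input = (K'⊕opad) ∥ H(inner) → 64 + 32 = 96 bytes.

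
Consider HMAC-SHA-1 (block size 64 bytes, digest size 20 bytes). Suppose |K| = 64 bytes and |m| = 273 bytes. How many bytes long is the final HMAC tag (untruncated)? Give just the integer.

The tag is one SHA-1 digest: 20 bytes.

20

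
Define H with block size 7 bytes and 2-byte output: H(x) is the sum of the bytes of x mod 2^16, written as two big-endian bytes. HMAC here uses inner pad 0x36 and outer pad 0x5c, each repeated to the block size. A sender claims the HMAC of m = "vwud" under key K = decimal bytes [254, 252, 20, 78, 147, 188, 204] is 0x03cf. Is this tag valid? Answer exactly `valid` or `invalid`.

Key decimal bytes [254, 252, 20, 78, 147, 188, 204] = fe fc 14 4e 93 bc cc is exactly B = 7 bytes: K' = fe fc 14 4e 93 bc cc.
K' ⊕ ipad = c8 ca 22 78 a5 8a fa; K' ⊕ opad = a2 a0 48 12 cf e0 90.
Inner hash: sum = 200+202+34+120+165+138+250+118+119+117+100 = 1563 → 06 1b.
Outer hash (recomputed tag): sum = 162+160+72+18+207+224+144+6+27 = 1020 → 03 fc.
Recomputed tag = 03fc; claimed = 03cf → mismatch.

invalid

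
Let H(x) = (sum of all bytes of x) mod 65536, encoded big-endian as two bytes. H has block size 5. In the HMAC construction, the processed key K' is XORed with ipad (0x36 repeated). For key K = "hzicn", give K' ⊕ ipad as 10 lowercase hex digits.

Key "hzicn" = 68 7a 69 63 6e is exactly B = 5 bytes: K' = 68 7a 69 63 6e.
XOR each byte with 0x36: 68⊕36=5e, 7a⊕36=4c, 69⊕36=5f, 63⊕36=55, 6e⊕36=58.

5e4c5f5558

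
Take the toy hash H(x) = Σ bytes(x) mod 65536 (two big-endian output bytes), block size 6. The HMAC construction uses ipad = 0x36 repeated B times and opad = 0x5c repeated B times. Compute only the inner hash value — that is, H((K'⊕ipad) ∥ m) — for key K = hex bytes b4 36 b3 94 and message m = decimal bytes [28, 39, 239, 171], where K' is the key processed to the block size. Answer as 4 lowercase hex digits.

03f2

Key hex bytes b4 36 b3 94 is 4 bytes ≤ B = 6; zero-pad to 6 bytes: K' = b4 36 b3 94 00 00.
K' ⊕ ipad = 82 00 85 a2 36 36.
Inner input = 82 00 85 a2 36 36 ∥ 1c 27 ef ab.
Inner hash: sum = 130+0+133+162+54+54+28+39+239+171 = 1010 → 03 f2.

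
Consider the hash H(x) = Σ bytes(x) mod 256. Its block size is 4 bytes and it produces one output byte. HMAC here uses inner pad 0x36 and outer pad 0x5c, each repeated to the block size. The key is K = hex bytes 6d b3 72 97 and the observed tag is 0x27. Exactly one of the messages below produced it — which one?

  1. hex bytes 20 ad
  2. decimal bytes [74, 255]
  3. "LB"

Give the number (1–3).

Key hex bytes 6d b3 72 97 is exactly B = 4 bytes: K' = 6d b3 72 97.
K' ⊕ ipad = 5b 85 44 a1; K' ⊕ opad = 31 ef 2e cb.
m1: inner = H(5b 85 44 a1 20 ad) = 92; tag = H(31 ef 2e cb 92) = ab
m2: inner = H(5b 85 44 a1 4a ff) = 0e; tag = H(31 ef 2e cb 0e) = 27 ← matches
m3: inner = H(5b 85 44 a1 4c 42) = 53; tag = H(31 ef 2e cb 53) = 6c

2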